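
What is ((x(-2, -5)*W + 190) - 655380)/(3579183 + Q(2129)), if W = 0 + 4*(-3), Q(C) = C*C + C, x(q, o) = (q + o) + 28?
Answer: -655442/8113953 ≈ -0.080780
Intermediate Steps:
x(q, o) = 28 + o + q (x(q, o) = (o + q) + 28 = 28 + o + q)
Q(C) = C + C² (Q(C) = C² + C = C + C²)
W = -12 (W = 0 - 12 = -12)
((x(-2, -5)*W + 190) - 655380)/(3579183 + Q(2129)) = (((28 - 5 - 2)*(-12) + 190) - 655380)/(3579183 + 2129*(1 + 2129)) = ((21*(-12) + 190) - 655380)/(3579183 + 2129*2130) = ((-252 + 190) - 655380)/(3579183 + 4534770) = (-62 - 655380)/8113953 = -655442*1/8113953 = -655442/8113953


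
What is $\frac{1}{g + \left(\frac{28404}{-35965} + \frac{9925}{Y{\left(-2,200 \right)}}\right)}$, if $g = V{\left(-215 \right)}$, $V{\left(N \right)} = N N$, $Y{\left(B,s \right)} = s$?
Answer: $\frac{287720}{13313907873} \approx 2.161 \cdot 10^{-5}$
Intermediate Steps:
$V{\left(N \right)} = N^{2}$
$g = 46225$ ($g = \left(-215\right)^{2} = 46225$)
$\frac{1}{g + \left(\frac{28404}{-35965} + \frac{9925}{Y{\left(-2,200 \right)}}\right)} = \frac{1}{46225 + \left(\frac{28404}{-35965} + \frac{9925}{200}\right)} = \frac{1}{46225 + \left(28404 \left(- \frac{1}{35965}\right) + 9925 \cdot \frac{1}{200}\right)} = \frac{1}{46225 + \left(- \frac{28404}{35965} + \frac{397}{8}\right)} = \frac{1}{46225 + \frac{14050873}{287720}} = \frac{1}{\frac{13313907873}{287720}} = \frac{287720}{13313907873}$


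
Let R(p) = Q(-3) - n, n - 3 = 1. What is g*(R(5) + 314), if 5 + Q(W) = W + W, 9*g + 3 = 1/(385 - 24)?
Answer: -323518/3249 ≈ -99.575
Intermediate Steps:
g = -1082/3249 (g = -⅓ + 1/(9*(385 - 24)) = -⅓ + (⅑)/361 = -⅓ + (⅑)*(1/361) = -⅓ + 1/3249 = -1082/3249 ≈ -0.33303)
Q(W) = -5 + 2*W (Q(W) = -5 + (W + W) = -5 + 2*W)
n = 4 (n = 3 + 1 = 4)
R(p) = -15 (R(p) = (-5 + 2*(-3)) - 1*4 = (-5 - 6) - 4 = -11 - 4 = -15)
g*(R(5) + 314) = -1082*(-15 + 314)/3249 = -1082/3249*299 = -323518/3249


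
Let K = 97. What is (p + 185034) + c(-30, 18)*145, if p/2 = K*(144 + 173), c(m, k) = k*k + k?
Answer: 296122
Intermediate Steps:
c(m, k) = k + k² (c(m, k) = k² + k = k + k²)
p = 61498 (p = 2*(97*(144 + 173)) = 2*(97*317) = 2*30749 = 61498)
(p + 185034) + c(-30, 18)*145 = (61498 + 185034) + (18*(1 + 18))*145 = 246532 + (18*19)*145 = 246532 + 342*145 = 246532 + 49590 = 296122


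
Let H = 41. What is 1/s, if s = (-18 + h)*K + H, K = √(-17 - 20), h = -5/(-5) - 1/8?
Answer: 2624/802037 + 1096*I*√37/802037 ≈ 0.0032717 + 0.0083122*I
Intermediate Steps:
h = 7/8 (h = -5*(-⅕) - 1*⅛ = 1 - ⅛ = 7/8 ≈ 0.87500)
K = I*√37 (K = √(-37) = I*√37 ≈ 6.0828*I)
s = 41 - 137*I*√37/8 (s = (-18 + 7/8)*(I*√37) + 41 = -137*I*√37/8 + 41 = 41 - 137*I*√37/8 ≈ 41.0 - 104.17*I)
1/s = 1/(41 - 137*I*√37/8)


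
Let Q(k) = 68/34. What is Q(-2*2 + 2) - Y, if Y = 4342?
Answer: -4340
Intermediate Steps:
Q(k) = 2 (Q(k) = 68*(1/34) = 2)
Q(-2*2 + 2) - Y = 2 - 1*4342 = 2 - 4342 = -4340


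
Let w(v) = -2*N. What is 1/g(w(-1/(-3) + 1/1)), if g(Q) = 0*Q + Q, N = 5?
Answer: -⅒ ≈ -0.10000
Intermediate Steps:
w(v) = -10 (w(v) = -2*5 = -10)
g(Q) = Q (g(Q) = 0 + Q = Q)
1/g(w(-1/(-3) + 1/1)) = 1/(-10) = -⅒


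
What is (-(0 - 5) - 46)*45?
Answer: -1845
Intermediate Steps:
(-(0 - 5) - 46)*45 = (-1*(-5) - 46)*45 = (5 - 46)*45 = -41*45 = -1845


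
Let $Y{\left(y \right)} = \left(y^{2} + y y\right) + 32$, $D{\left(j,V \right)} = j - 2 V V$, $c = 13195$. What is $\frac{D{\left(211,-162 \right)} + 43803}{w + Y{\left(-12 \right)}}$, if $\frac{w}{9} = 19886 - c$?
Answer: $- \frac{8474}{60539} \approx -0.13998$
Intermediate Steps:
$D{\left(j,V \right)} = j - 2 V^{2}$
$Y{\left(y \right)} = 32 + 2 y^{2}$ ($Y{\left(y \right)} = \left(y^{2} + y^{2}\right) + 32 = 2 y^{2} + 32 = 32 + 2 y^{2}$)
$w = 60219$ ($w = 9 \left(19886 - 13195\right) = 9 \cdot 6691 = 60219$)
$\frac{D{\left(211,-162 \right)} + 43803}{w + Y{\left(-12 \right)}} = \frac{\left(211 - 2 \left(-162\right)^{2}\right) + 43803}{60219 + \left(32 + 2 \left(-12\right)^{2}\right)} = \frac{\left(211 - 52488\right) + 43803}{60219 + \left(32 + 2 \cdot 144\right)} = \frac{\left(211 - 52488\right) + 43803}{60219 + \left(32 + 288\right)} = \frac{-52277 + 43803}{60219 + 320} = - \frac{8474}{60539}$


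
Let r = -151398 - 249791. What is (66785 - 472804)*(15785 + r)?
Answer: 156481346676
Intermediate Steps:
r = -401189
(66785 - 472804)*(15785 + r) = (66785 - 472804)*(15785 - 401189) = -406019*(-385404) = 156481346676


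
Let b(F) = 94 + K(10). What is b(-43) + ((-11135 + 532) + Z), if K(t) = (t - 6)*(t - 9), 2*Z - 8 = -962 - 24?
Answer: -10994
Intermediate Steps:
Z = -489 (Z = 4 + (-962 - 24)/2 = 4 + (½)*(-986) = 4 - 493 = -489)
K(t) = (-9 + t)*(-6 + t) (K(t) = (-6 + t)*(-9 + t) = (-9 + t)*(-6 + t))
b(F) = 98 (b(F) = 94 + (54 + 10² - 15*10) = 94 + (54 + 100 - 150) = 94 + 4 = 98)
b(-43) + ((-11135 + 532) + Z) = 98 + ((-11135 + 532) - 489) = 98 + (-10603 - 489) = 98 - 11092 = -10994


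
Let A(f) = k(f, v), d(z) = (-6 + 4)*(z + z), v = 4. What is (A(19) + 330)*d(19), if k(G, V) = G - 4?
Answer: -26220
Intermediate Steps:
d(z) = -4*z
k(G, V) = -4 + G
A(f) = -4 + f
(A(19) + 330)*d(19) = ((-4 + 19) + 330)*(-4*19) = (15 + 330)*(-76) = 345*(-76) = -26220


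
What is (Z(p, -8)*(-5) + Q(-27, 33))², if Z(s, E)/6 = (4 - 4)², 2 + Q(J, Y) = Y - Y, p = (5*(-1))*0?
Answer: 4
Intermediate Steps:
p = 0 (p = -5*0 = 0)
Q(J, Y) = -2 (Q(J, Y) = -2 + (Y - Y) = -2 + 0 = -2)
Z(s, E) = 0 (Z(s, E) = 6*(4 - 4)² = 6*0² = 6*0 = 0)
(Z(p, -8)*(-5) + Q(-27, 33))² = (0*(-5) - 2)² = (0 - 2)² = (-2)² = 4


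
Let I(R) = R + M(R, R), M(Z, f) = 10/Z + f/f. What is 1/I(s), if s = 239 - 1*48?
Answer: 191/36682 ≈ 0.0052069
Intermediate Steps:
M(Z, f) = 1 + 10/Z (M(Z, f) = 10/Z + 1 = 1 + 10/Z)
s = 191 (s = 239 - 48 = 191)
I(R) = R + (10 + R)/R
1/I(s) = 1/(1 + 191 + 10/191) = 1/(36682/191) = 191/36682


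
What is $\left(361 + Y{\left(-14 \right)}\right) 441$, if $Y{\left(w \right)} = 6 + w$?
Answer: $155673$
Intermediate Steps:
$\left(361 + Y{\left(-14 \right)}\right) 441 = \left(361 + \left(6 - 14\right)\right) 441 = \left(361 - 8\right) 441 = 353 \cdot 441 = 155673$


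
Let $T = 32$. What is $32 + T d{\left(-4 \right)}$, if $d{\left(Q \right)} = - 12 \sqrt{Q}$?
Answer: $32 - 768 i \approx 32.0 - 768.0 i$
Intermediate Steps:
$32 + T d{\left(-4 \right)} = 32 + 32 \left(- 12 \sqrt{-4}\right) = 32 + 32 \left(- 12 \cdot 2 i\right) = 32 + 32 \left(- 24 i\right) = 32 - 768 i$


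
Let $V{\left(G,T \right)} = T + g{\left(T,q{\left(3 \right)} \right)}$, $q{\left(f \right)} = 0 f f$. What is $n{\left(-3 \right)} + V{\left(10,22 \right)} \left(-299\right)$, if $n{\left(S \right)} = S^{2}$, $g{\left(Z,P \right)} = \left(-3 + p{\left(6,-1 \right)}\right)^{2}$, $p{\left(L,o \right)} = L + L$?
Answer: $-30788$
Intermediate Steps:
$p{\left(L,o \right)} = 2 L$
$q{\left(f \right)} = 0$ ($q{\left(f \right)} = 0 f = 0$)
$g{\left(Z,P \right)} = 81$ ($g{\left(Z,P \right)} = \left(-3 + 2 \cdot 6\right)^{2} = \left(-3 + 12\right)^{2} = 9^{2} = 81$)
$V{\left(G,T \right)} = 81 + T$ ($V{\left(G,T \right)} = T + 81 = 81 + T$)
$n{\left(-3 \right)} + V{\left(10,22 \right)} \left(-299\right) = \left(-3\right)^{2} + \left(81 + 22\right) \left(-299\right) = 9 + 103 \left(-299\right) = 9 - 30797 = -30788$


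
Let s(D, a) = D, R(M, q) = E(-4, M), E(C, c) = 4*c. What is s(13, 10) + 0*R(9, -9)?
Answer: 13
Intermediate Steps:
R(M, q) = 4*M
s(13, 10) + 0*R(9, -9) = 13 + 0*(4*9) = 13 + 0*36 = 13 + 0 = 13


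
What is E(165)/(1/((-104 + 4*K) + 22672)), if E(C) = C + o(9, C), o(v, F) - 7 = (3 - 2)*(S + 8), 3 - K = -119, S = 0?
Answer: 4150080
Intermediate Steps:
K = 122 (K = 3 - 1*(-119) = 3 + 119 = 122)
o(v, F) = 15 (o(v, F) = 7 + (3 - 2)*(0 + 8) = 7 + 1*8 = 7 + 8 = 15)
E(C) = 15 + C (E(C) = C + 15 = 15 + C)
E(165)/(1/((-104 + 4*K) + 22672)) = (15 + 165)/(1/((-104 + 4*122) + 22672)) = 180/(1/((-104 + 488) + 22672)) = 180/(1/(384 + 22672)) = 180/(1/23056) = 180*23056 = 4150080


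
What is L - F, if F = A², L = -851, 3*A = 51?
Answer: -1140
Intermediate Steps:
A = 17 (A = (⅓)*51 = 17)
F = 289 (F = 17² = 289)
L - F = -851 - 1*289 = -851 - 289 = -1140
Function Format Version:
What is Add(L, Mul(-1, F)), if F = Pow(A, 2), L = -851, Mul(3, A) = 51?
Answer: -1140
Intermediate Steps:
A = 17 (A = Mul(Rational(1, 3), 51) = 17)
F = 289 (F = Pow(17, 2) = 289)
Add(L, Mul(-1, F)) = Add(-851, Mul(-1, 289)) = Add(-851, -289) = -1140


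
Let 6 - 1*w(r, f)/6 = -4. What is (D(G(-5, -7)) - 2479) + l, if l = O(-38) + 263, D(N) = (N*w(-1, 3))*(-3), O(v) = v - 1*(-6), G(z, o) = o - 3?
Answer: -448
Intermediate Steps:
w(r, f) = 60 (w(r, f) = 36 - 6*(-4) = 36 + 24 = 60)
G(z, o) = -3 + o
O(v) = 6 + v (O(v) = v + 6 = 6 + v)
D(N) = -180*N (D(N) = (N*60)*(-3) = (60*N)*(-3) = -180*N)
l = 231 (l = (6 - 38) + 263 = -32 + 263 = 231)
(D(G(-5, -7)) - 2479) + l = (-180*(-3 - 7) - 2479) + 231 = (-180*(-10) - 2479) + 231 = (1800 - 2479) + 231 = -679 + 231 = -448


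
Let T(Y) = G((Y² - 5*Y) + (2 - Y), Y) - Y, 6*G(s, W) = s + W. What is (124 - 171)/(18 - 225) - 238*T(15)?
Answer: -509035/207 ≈ -2459.1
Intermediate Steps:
G(s, W) = W/6 + s/6 (G(s, W) = (s + W)/6 = (W + s)/6 = W/6 + s/6)
T(Y) = ⅓ - 11*Y/6 + Y²/6 (T(Y) = (Y/6 + ((Y² - 5*Y) + (2 - Y))/6) - Y = (Y/6 + (2 + Y² - 6*Y)/6) - Y = (Y/6 + (⅓ - Y + Y²/6)) - Y = (⅓ - 5*Y/6 + Y²/6) - Y = ⅓ - 11*Y/6 + Y²/6)
(124 - 171)/(18 - 225) - 238*T(15) = (124 - 171)/(18 - 225) - 238*(⅓ - 11/6*15 + (⅙)*15²) = -47/(-207) - 238*(⅓ - 55/2 + (⅙)*225) = -47*(-1/207) - 238*(⅓ - 55/2 + 75/2) = 47/207 - 238*31/3 = 47/207 - 7378/3 = -509035/207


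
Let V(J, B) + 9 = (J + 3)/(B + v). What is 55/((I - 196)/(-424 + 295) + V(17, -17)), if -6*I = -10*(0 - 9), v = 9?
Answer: -2838/509 ≈ -5.5756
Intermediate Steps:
I = -15 (I = -(-5)*(0 - 9)/3 = -(-5)*(-9)/3 = -⅙*90 = -15)
V(J, B) = -9 + (3 + J)/(9 + B) (V(J, B) = -9 + (J + 3)/(B + 9) = -9 + (3 + J)/(9 + B))
55/((I - 196)/(-424 + 295) + V(17, -17)) = 55/((-15 - 196)/(-424 + 295) + (-78 + 17 - 9*(-17))/(9 - 17)) = 55/(-211/(-129) + (-78 + 17 + 153)/(-8)) = 55/(-211*(-1/129) - ⅛*92) = 55/(211/129 - 23/2) = 55/(-2545/258) = -258/2545*55 = -2838/509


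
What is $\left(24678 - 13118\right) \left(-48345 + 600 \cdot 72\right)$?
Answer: $-59476200$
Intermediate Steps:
$\left(24678 - 13118\right) \left(-48345 + 600 \cdot 72\right) = 11560 \left(-48345 + 43200\right) = 11560 \left(-5145\right) = -59476200$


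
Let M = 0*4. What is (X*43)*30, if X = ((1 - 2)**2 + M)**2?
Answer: 1290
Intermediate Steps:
M = 0
X = 1 (X = ((1 - 2)**2 + 0)**2 = ((-1)**2 + 0)**2 = (1 + 0)**2 = 1**2 = 1)
(X*43)*30 = (1*43)*30 = 43*30 = 1290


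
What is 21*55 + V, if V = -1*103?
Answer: 1052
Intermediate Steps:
V = -103
21*55 + V = 21*55 - 103 = 1155 - 103 = 1052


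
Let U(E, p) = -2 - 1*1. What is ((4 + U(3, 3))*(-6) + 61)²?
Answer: 3025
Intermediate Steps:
U(E, p) = -3 (U(E, p) = -2 - 1 = -3)
((4 + U(3, 3))*(-6) + 61)² = ((4 - 3)*(-6) + 61)² = (1*(-6) + 61)² = (-6 + 61)² = 55² = 3025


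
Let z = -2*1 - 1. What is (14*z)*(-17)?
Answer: 714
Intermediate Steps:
z = -3 (z = -2 - 1 = -3)
(14*z)*(-17) = (14*(-3))*(-17) = -42*(-17) = 714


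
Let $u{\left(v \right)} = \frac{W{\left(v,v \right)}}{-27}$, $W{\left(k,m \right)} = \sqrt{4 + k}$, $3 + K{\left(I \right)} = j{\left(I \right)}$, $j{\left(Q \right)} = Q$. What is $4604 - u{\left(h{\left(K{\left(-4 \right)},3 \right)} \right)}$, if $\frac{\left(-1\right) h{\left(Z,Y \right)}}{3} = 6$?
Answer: $4604 + \frac{i \sqrt{14}}{27} \approx 4604.0 + 0.13858 i$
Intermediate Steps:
$K{\left(I \right)} = -3 + I$
$h{\left(Z,Y \right)} = -18$ ($h{\left(Z,Y \right)} = \left(-3\right) 6 = -18$)
$u{\left(v \right)} = - \frac{\sqrt{4 + v}}{27}$ ($u{\left(v \right)} = \frac{\sqrt{4 + v}}{-27} = \sqrt{4 + v} \left(- \frac{1}{27}\right) = - \frac{\sqrt{4 + v}}{27}$)
$4604 - u{\left(h{\left(K{\left(-4 \right)},3 \right)} \right)} = 4604 - - \frac{\sqrt{4 - 18}}{27} = 4604 - - \frac{\sqrt{-14}}{27} = 4604 - - \frac{i \sqrt{14}}{27} = 4604 + \frac{i \sqrt{14}}{27}$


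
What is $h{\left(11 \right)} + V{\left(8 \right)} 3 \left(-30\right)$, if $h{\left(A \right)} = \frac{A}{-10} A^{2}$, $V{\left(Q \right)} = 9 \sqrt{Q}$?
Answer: $- \frac{1331}{10} - 1620 \sqrt{2} \approx -2424.1$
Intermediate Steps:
$h{\left(A \right)} = - \frac{A^{3}}{10}$ ($h{\left(A \right)} = A \left(- \frac{1}{10}\right) A^{2} = - \frac{A}{10} A^{2} = - \frac{A^{3}}{10}$)
$h{\left(11 \right)} + V{\left(8 \right)} 3 \left(-30\right) = - \frac{11^{3}}{10} + 9 \sqrt{8} \cdot 3 \left(-30\right) = \left(- \frac{1}{10}\right) 1331 + 9 \cdot 2 \sqrt{2} \left(-90\right) = - \frac{1331}{10} + 18 \sqrt{2} \left(-90\right) = - \frac{1331}{10} - 1620 \sqrt{2}$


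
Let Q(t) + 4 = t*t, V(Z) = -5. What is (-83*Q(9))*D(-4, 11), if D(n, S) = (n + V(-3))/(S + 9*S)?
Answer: 5229/10 ≈ 522.90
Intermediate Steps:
Q(t) = -4 + t**2 (Q(t) = -4 + t*t = -4 + t**2)
D(n, S) = (-5 + n)/(10*S) (D(n, S) = (n - 5)/(S + 9*S) = (-5 + n)/((10*S)) = (-5 + n)*(1/(10*S)) = (-5 + n)/(10*S))
(-83*Q(9))*D(-4, 11) = (-83*(-4 + 9**2))*((1/10)*(-5 - 4)/11) = (-83*(-4 + 81))*((1/10)*(1/11)*(-9)) = -83*77*(-9/110) = -6391*(-9/110) = 5229/10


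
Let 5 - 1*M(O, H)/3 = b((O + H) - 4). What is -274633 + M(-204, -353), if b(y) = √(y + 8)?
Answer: -274618 - 3*I*√553 ≈ -2.7462e+5 - 70.548*I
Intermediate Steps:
b(y) = √(8 + y)
M(O, H) = 15 - 3*√(4 + H + O) (M(O, H) = 15 - 3*√(8 + ((O + H) - 4)) = 15 - 3*√(8 + ((H + O) - 4)) = 15 - 3*√(8 + (-4 + H + O)) = 15 - 3*√(4 + H + O))
-274633 + M(-204, -353) = -274633 + (15 - 3*√(4 - 353 - 204)) = -274633 + (15 - 3*I*√553) = -274618 - 3*I*√553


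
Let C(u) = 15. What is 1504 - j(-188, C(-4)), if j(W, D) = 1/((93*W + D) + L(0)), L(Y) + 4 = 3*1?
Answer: 26274881/17470 ≈ 1504.0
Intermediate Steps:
L(Y) = -1 (L(Y) = -4 + 3*1 = -4 + 3 = -1)
j(W, D) = 1/(-1 + D + 93*W) (j(W, D) = 1/((93*W + D) - 1) = 1/((D + 93*W) - 1) = 1/(-1 + D + 93*W))
1504 - j(-188, C(-4)) = 1504 - 1/(-1 + 15 + 93*(-188)) = 1504 - 1/(-1 + 15 - 17484) = 1504 - 1/(-17470) = 1504 - 1*(-1/17470) = 1504 + 1/17470 = 26274881/17470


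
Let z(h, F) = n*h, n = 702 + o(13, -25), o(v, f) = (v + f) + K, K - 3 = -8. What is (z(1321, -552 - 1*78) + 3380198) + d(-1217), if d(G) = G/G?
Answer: 4285084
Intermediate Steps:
d(G) = 1
K = -5 (K = 3 - 8 = -5)
o(v, f) = -5 + f + v (o(v, f) = (v + f) - 5 = (f + v) - 5 = -5 + f + v)
n = 685 (n = 702 + (-5 - 25 + 13) = 702 - 17 = 685)
z(h, F) = 685*h
(z(1321, -552 - 1*78) + 3380198) + d(-1217) = (685*1321 + 3380198) + 1 = (904885 + 3380198) + 1 = 4285083 + 1 = 4285084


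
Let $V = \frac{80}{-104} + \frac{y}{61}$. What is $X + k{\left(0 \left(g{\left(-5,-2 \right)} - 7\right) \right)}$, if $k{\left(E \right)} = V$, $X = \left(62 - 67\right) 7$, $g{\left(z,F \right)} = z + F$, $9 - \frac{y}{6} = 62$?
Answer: $- \frac{32499}{793} \approx -40.982$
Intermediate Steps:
$y = -318$ ($y = 54 - 372 = -318$)
$g{\left(z,F \right)} = F + z$
$V = - \frac{4744}{793}$ ($V = \frac{80}{-104} - \frac{318}{61} = 80 \left(- \frac{1}{104}\right) - \frac{318}{61} = - \frac{10}{13} - \frac{318}{61} = - \frac{4744}{793} \approx -5.9823$)
$X = -35$ ($X = \left(-5\right) 7 = -35$)
$k{\left(E \right)} = - \frac{4744}{793}$
$X + k{\left(0 \left(g{\left(-5,-2 \right)} - 7\right) \right)} = -35 - \frac{4744}{793} = - \frac{32499}{793}$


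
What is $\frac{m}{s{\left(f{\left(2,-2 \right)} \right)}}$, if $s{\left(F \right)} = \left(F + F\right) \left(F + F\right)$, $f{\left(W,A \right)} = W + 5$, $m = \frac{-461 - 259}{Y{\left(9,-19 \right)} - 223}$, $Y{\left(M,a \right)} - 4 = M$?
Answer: $\frac{6}{343} \approx 0.017493$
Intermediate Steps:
$Y{\left(M,a \right)} = 4 + M$
$m = \frac{24}{7}$ ($m = \frac{-461 - 259}{\left(4 + 9\right) - 223} = - \frac{720}{13 - 223} = - \frac{720}{-210} = \left(-720\right) \left(- \frac{1}{210}\right) = \frac{24}{7} \approx 3.4286$)
$f{\left(W,A \right)} = 5 + W$
$s{\left(F \right)} = 4 F^{2}$ ($s{\left(F \right)} = 2 F 2 F = 4 F^{2}$)
$\frac{m}{s{\left(f{\left(2,-2 \right)} \right)}} = \frac{24}{7 \cdot 4 \left(5 + 2\right)^{2}} = \frac{24}{7 \cdot 4 \cdot 7^{2}} = \frac{24}{7 \cdot 4 \cdot 49} = \frac{24}{7 \cdot 196} = \frac{24}{7} \cdot \frac{1}{196} = \frac{6}{343}$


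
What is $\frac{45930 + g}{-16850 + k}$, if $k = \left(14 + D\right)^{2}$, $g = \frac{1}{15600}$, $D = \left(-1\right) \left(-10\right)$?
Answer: $- \frac{716508001}{253874400} \approx -2.8223$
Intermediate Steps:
$D = 10$
$g = \frac{1}{15600} \approx 6.4103 \cdot 10^{-5}$
$k = 576$ ($k = \left(14 + 10\right)^{2} = 24^{2} = 576$)
$\frac{45930 + g}{-16850 + k} = \frac{45930 + \frac{1}{15600}}{-16850 + 576} = \frac{716508001}{15600 \left(-16274\right)} = \frac{716508001}{15600} \left(- \frac{1}{16274}\right) = - \frac{716508001}{253874400}$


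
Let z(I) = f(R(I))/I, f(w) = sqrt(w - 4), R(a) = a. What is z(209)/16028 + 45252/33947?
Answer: 45252/33947 + sqrt(205)/3349852 ≈ 1.3330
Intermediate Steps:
f(w) = sqrt(-4 + w)
z(I) = sqrt(-4 + I)/I
z(209)/16028 + 45252/33947 = (sqrt(-4 + 209)/209)/16028 + 45252/33947 = (sqrt(205)/209)*(1/16028) + 45252*(1/33947) = sqrt(205)/3349852 + 45252/33947 = 45252/33947 + sqrt(205)/3349852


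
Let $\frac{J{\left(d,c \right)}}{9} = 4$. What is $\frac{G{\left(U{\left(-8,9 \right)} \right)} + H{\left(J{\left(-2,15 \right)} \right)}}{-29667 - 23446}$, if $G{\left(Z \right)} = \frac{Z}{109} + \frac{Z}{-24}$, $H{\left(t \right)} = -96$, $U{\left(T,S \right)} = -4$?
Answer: $\frac{62699}{34735902} \approx 0.001805$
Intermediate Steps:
$J{\left(d,c \right)} = 36$ ($J{\left(d,c \right)} = 9 \cdot 4 = 36$)
$G{\left(Z \right)} = - \frac{85 Z}{2616}$ ($G{\left(Z \right)} = Z \frac{1}{109} + Z \left(- \frac{1}{24}\right) = \frac{Z}{109} - \frac{Z}{24} = - \frac{85 Z}{2616}$)
$\frac{G{\left(U{\left(-8,9 \right)} \right)} + H{\left(J{\left(-2,15 \right)} \right)}}{-29667 - 23446} = \frac{\left(- \frac{85}{2616}\right) \left(-4\right) - 96}{-29667 - 23446} = \frac{\frac{85}{654} - 96}{-53113} = \left(- \frac{62699}{654}\right) \left(- \frac{1}{53113}\right) = \frac{62699}{34735902}$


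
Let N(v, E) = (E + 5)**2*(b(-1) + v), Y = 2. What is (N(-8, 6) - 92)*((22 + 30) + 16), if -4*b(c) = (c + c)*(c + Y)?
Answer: -67966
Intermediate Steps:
b(c) = -c*(2 + c)/2 (b(c) = -(c + c)*(c + 2)/4 = -2*c*(2 + c)/4 = -c*(2 + c)/2)
N(v, E) = (5 + E)**2*(1/2 + v) (N(v, E) = (E + 5)**2*(-1/2*(-1)*(2 - 1) + v) = (5 + E)**2*(-1/2*(-1)*1 + v) = (5 + E)**2*(1/2 + v))
(N(-8, 6) - 92)*((22 + 30) + 16) = ((5 + 6)**2*(1/2 - 8) - 92)*((22 + 30) + 16) = (11**2*(-15/2) - 92)*(52 + 16) = (121*(-15/2) - 92)*68 = (-1815/2 - 92)*68 = -1999/2*68 = -67966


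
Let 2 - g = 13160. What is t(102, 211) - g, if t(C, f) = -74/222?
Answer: 39473/3 ≈ 13158.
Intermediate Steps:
t(C, f) = -⅓ (t(C, f) = -74*1/222 = -⅓)
g = -13158 (g = 2 - 1*13160 = 2 - 13160 = -13158)
t(102, 211) - g = -⅓ - 1*(-13158) = -⅓ + 13158 = 39473/3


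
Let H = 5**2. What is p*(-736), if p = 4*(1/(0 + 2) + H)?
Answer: -75072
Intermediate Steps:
H = 25
p = 102 (p = 4*(1/(0 + 2) + 25) = 4*(1/2 + 25) = 4*(51/2) = 102)
p*(-736) = 102*(-736) = -75072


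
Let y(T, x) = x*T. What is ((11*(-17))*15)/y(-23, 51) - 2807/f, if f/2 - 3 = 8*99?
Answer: 22889/36570 ≈ 0.62590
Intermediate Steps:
y(T, x) = T*x
f = 1590 (f = 6 + 2*(8*99) = 6 + 2*792 = 6 + 1584 = 1590)
((11*(-17))*15)/y(-23, 51) - 2807/f = ((11*(-17))*15)/((-23*51)) - 2807/1590 = -187*15/(-1173) - 2807*1/1590 = -2805*(-1/1173) - 2807/1590 = 55/23 - 2807/1590 = 22889/36570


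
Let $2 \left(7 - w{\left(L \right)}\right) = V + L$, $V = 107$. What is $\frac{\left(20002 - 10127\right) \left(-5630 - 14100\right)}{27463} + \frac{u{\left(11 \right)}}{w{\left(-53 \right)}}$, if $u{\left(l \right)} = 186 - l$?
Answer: $- \frac{780296205}{109852} \approx -7103.2$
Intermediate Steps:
$w{\left(L \right)} = - \frac{93}{2} - \frac{L}{2}$ ($w{\left(L \right)} = 7 - \frac{107 + L}{2} = 7 - \left(\frac{107}{2} + \frac{L}{2}\right) = - \frac{93}{2} - \frac{L}{2}$)
$\frac{\left(20002 - 10127\right) \left(-5630 - 14100\right)}{27463} + \frac{u{\left(11 \right)}}{w{\left(-53 \right)}} = \frac{\left(20002 - 10127\right) \left(-5630 - 14100\right)}{27463} + \frac{186 - 11}{- \frac{93}{2} - - \frac{53}{2}} = 9875 \left(-19730\right) \frac{1}{27463} + \frac{186 - 11}{- \frac{93}{2} + \frac{53}{2}} = \left(-194833750\right) \frac{1}{27463} + \frac{175}{-20} = - \frac{194833750}{27463} + 175 \left(- \frac{1}{20}\right) = - \frac{194833750}{27463} - \frac{35}{4} = - \frac{780296205}{109852}$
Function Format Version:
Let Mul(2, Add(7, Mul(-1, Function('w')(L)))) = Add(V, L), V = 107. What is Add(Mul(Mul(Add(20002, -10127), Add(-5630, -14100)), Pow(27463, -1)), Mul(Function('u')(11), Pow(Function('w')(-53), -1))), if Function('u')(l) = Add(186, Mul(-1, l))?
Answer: Rational(-780296205, 109852) ≈ -7103.2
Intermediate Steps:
Function('w')(L) = Add(Rational(-93, 2), Mul(Rational(-1, 2), L)) (Function('w')(L) = Add(7, Mul(Rational(-1, 2), Add(107, L))) = Add(7, Add(Rational(-107, 2), Mul(Rational(-1, 2), L))) = Add(Rational(-93, 2), Mul(Rational(-1, 2), L)))
Add(Mul(Mul(Add(20002, -10127), Add(-5630, -14100)), Pow(27463, -1)), Mul(Function('u')(11), Pow(Function('w')(-53), -1))) = Add(Mul(Mul(Add(20002, -10127), Add(-5630, -14100)), Pow(27463, -1)), Mul(Add(186, Mul(-1, 11)), Pow(Add(Rational(-93, 2), Mul(Rational(-1, 2), -53)), -1))) = Add(Mul(Mul(9875, -19730), Rational(1, 27463)), Mul(Add(186, -11), Pow(Add(Rational(-93, 2), Rational(53, 2)), -1))) = Add(Mul(-194833750, Rational(1, 27463)), Mul(175, Pow(-20, -1))) = Add(Rational(-194833750, 27463), Mul(175, Rational(-1, 20))) = Add(Rational(-194833750, 27463), Rational(-35, 4)) = Rational(-780296205, 109852)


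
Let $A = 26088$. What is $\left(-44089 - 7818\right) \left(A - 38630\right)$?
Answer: $651017594$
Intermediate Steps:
$\left(-44089 - 7818\right) \left(A - 38630\right) = \left(-44089 - 7818\right) \left(26088 - 38630\right) = \left(-51907\right) \left(-12542\right) = 651017594$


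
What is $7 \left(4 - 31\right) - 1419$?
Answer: $-1608$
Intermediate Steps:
$7 \left(4 - 31\right) - 1419 = 7 \left(-27\right) - 1419 = -189 - 1419 = -1608$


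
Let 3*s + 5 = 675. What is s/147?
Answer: 670/441 ≈ 1.5193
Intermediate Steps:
s = 670/3 (s = -5/3 + (1/3)*675 = -5/3 + 225 = 670/3 ≈ 223.33)
s/147 = (670/3)/147 = (670/3)*(1/147) = 670/441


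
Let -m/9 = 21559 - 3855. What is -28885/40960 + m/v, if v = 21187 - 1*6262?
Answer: -463834079/40755200 ≈ -11.381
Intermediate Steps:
m = -159336 (m = -9*(21559 - 3855) = -9*17704 = -159336)
v = 14925 (v = 21187 - 6262 = 14925)
-28885/40960 + m/v = -28885/40960 - 159336/14925 = -28885*1/40960 - 159336*1/14925 = -5777/8192 - 53112/4975 = -463834079/40755200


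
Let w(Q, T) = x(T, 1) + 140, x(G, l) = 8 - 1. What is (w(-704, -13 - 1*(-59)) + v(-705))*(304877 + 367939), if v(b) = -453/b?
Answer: 23344023936/235 ≈ 9.9336e+7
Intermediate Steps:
x(G, l) = 7
w(Q, T) = 147 (w(Q, T) = 7 + 140 = 147)
(w(-704, -13 - 1*(-59)) + v(-705))*(304877 + 367939) = (147 - 453/(-705))*(304877 + 367939) = (147 - 453*(-1/705))*672816 = (147 + 151/235)*672816 = (34696/235)*672816 = 23344023936/235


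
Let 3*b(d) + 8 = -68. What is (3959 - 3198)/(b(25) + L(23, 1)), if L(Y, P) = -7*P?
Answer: -2283/97 ≈ -23.536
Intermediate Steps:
b(d) = -76/3 (b(d) = -8/3 + (1/3)*(-68) = -8/3 - 68/3 = -76/3)
(3959 - 3198)/(b(25) + L(23, 1)) = (3959 - 3198)/(-76/3 - 7*1) = 761/(-76/3 - 7) = 761/(-97/3) = 761*(-3/97) = -2283/97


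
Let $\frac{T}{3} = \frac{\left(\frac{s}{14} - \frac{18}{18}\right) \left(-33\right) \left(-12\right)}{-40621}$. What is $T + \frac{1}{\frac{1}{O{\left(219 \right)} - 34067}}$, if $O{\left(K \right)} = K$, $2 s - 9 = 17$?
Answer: $- \frac{9624576662}{284347} \approx -33848.0$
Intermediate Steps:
$s = 13$ ($s = \frac{9}{2} + \frac{1}{2} \cdot 17 = \frac{9}{2} + \frac{17}{2} = 13$)
$T = \frac{594}{284347}$ ($T = 3 \frac{\left(\frac{13}{14} - \frac{18}{18}\right) \left(-33\right) \left(-12\right)}{-40621} = 3 \left(13 \cdot \frac{1}{14} - 1\right) \left(-33\right) \left(-12\right) \left(- \frac{1}{40621}\right) = 3 \left(\frac{13}{14} - 1\right) \left(-33\right) \left(-12\right) \left(- \frac{1}{40621}\right) = 3 \left(- \frac{1}{14}\right) \left(-33\right) \left(-12\right) \left(- \frac{1}{40621}\right) = 3 \cdot \frac{33}{14} \left(-12\right) \left(- \frac{1}{40621}\right) = 3 \left(\left(- \frac{198}{7}\right) \left(- \frac{1}{40621}\right)\right) = 3 \cdot \frac{198}{284347} = \frac{594}{284347} \approx 0.002089$)
$T + \frac{1}{\frac{1}{O{\left(219 \right)} - 34067}} = \frac{594}{284347} + \frac{1}{\frac{1}{219 - 34067}} = \frac{594}{284347} + \frac{1}{\frac{1}{-33848}} = \frac{594}{284347} + \frac{1}{- \frac{1}{33848}} = \frac{594}{284347} - 33848 = - \frac{9624576662}{284347}$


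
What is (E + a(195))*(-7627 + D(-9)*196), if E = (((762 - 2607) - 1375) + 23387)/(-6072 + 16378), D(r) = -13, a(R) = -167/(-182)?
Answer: -13714617950/468923 ≈ -29247.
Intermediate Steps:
a(R) = 167/182 (a(R) = -167*(-1/182) = 167/182)
E = 20167/10306 (E = ((-1845 - 1375) + 23387)/10306 = (-3220 + 23387)*(1/10306) = 20167*(1/10306) = 20167/10306 ≈ 1.9568)
(E + a(195))*(-7627 + D(-9)*196) = (20167/10306 + 167/182)*(-7627 - 13*196) = 1347874*(-7627 - 2548)/468923 = (1347874/468923)*(-10175) = -13714617950/468923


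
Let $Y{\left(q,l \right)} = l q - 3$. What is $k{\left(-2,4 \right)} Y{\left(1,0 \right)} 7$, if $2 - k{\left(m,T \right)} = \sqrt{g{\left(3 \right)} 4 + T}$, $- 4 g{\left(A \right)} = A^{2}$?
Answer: $-42 + 21 i \sqrt{5} \approx -42.0 + 46.957 i$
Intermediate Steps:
$g{\left(A \right)} = - \frac{A^{2}}{4}$
$k{\left(m,T \right)} = 2 - \sqrt{-9 + T}$ ($k{\left(m,T \right)} = 2 - \sqrt{- \frac{3^{2}}{4} \cdot 4 + T} = 2 - \sqrt{\left(- \frac{1}{4}\right) 9 \cdot 4 + T} = 2 - \sqrt{\left(- \frac{9}{4}\right) 4 + T} = 2 - \sqrt{-9 + T}$)
$Y{\left(q,l \right)} = -3 + l q$
$k{\left(-2,4 \right)} Y{\left(1,0 \right)} 7 = \left(2 - \sqrt{-9 + 4}\right) \left(-3 + 0 \cdot 1\right) 7 = \left(2 - \sqrt{-5}\right) \left(-3 + 0\right) 7 = \left(2 - i \sqrt{5}\right) \left(-3\right) 7 = \left(-6 + 3 i \sqrt{5}\right) 7 = -42 + 21 i \sqrt{5}$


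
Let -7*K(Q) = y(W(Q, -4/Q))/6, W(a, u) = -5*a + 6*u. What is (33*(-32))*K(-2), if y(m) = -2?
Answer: -352/7 ≈ -50.286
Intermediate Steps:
K(Q) = 1/21 (K(Q) = -(-2)/(7*6) = -⅐*(-⅓) = 1/21)
(33*(-32))*K(-2) = (33*(-32))*(1/21) = -1056*1/21 = -352/7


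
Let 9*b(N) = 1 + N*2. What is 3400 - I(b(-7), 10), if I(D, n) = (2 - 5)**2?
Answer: 3391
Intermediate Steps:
b(N) = 1/9 + 2*N/9 (b(N) = (1 + N*2)/9 = (1 + 2*N)/9 = 1/9 + 2*N/9)
I(D, n) = 9 (I(D, n) = (-3)**2 = 9)
3400 - I(b(-7), 10) = 3400 - 1*9 = 3400 - 9 = 3391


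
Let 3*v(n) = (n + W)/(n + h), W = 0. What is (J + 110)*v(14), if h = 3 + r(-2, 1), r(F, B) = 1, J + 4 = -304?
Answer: -154/3 ≈ -51.333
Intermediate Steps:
J = -308 (J = -4 - 304 = -308)
h = 4 (h = 3 + 1 = 4)
v(n) = n/(3*(4 + n)) (v(n) = ((n + 0)/(n + 4))/3 = (n/(4 + n))/3 = n/(3*(4 + n)))
(J + 110)*v(14) = (-308 + 110)*((⅓)*14/(4 + 14)) = -66*14/18 = -198*7/27 = -154/3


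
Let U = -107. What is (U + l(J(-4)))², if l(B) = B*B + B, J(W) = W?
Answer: 9025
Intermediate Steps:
l(B) = B + B² (l(B) = B² + B = B + B²)
(U + l(J(-4)))² = (-107 - 4*(1 - 4))² = (-107 - 4*(-3))² = (-107 + 12)² = (-95)² = 9025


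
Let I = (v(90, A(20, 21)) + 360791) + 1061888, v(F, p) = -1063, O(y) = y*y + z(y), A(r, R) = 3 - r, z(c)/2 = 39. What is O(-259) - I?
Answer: -1354457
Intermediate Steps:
z(c) = 78 (z(c) = 2*39 = 78)
O(y) = 78 + y**2 (O(y) = y*y + 78 = y**2 + 78 = 78 + y**2)
I = 1421616 (I = (-1063 + 360791) + 1061888 = 359728 + 1061888 = 1421616)
O(-259) - I = (78 + (-259)**2) - 1*1421616 = (78 + 67081) - 1421616 = 67159 - 1421616 = -1354457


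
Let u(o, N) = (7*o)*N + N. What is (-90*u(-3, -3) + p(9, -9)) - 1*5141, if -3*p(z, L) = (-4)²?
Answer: -31639/3 ≈ -10546.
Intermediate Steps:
u(o, N) = N + 7*N*o (u(o, N) = 7*N*o + N = N + 7*N*o)
p(z, L) = -16/3 (p(z, L) = -⅓*(-4)² = -⅓*16 = -16/3)
(-90*u(-3, -3) + p(9, -9)) - 1*5141 = (-(-270)*(1 + 7*(-3)) - 16/3) - 1*5141 = (-(-270)*(1 - 21) - 16/3) - 5141 = (-(-270)*(-20) - 16/3) - 5141 = (-90*60 - 16/3) - 5141 = (-5400 - 16/3) - 5141 = -16216/3 - 5141 = -31639/3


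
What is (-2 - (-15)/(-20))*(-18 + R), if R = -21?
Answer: 429/4 ≈ 107.25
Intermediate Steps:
(-2 - (-15)/(-20))*(-18 + R) = (-2 - (-15)/(-20))*(-18 - 21) = (-2 - (-15)*(-1)/20)*(-39) = (-2 - 1*3/4)*(-39) = (-2 - 3/4)*(-39) = -11/4*(-39) = 429/4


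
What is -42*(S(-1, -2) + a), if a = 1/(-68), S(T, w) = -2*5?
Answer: 14301/34 ≈ 420.62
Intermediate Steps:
S(T, w) = -10
a = -1/68 ≈ -0.014706
-42*(S(-1, -2) + a) = -42*(-10 - 1/68) = -42*(-681/68) = 14301/34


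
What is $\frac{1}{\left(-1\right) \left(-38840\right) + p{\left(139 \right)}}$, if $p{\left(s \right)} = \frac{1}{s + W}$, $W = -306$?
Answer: $\frac{167}{6486279} \approx 2.5747 \cdot 10^{-5}$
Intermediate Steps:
$p{\left(s \right)} = \frac{1}{-306 + s}$ ($p{\left(s \right)} = \frac{1}{s - 306} = \frac{1}{-306 + s}$)
$\frac{1}{\left(-1\right) \left(-38840\right) + p{\left(139 \right)}} = \frac{1}{\left(-1\right) \left(-38840\right) + \frac{1}{-306 + 139}} = \frac{1}{38840 + \frac{1}{-167}} = \frac{1}{38840 - \frac{1}{167}} = \frac{1}{\frac{6486279}{167}} = \frac{167}{6486279}$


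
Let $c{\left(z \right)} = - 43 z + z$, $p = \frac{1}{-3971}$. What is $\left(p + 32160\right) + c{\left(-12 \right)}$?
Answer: $\frac{129708743}{3971} \approx 32664.0$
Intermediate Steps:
$p = - \frac{1}{3971} \approx -0.00025183$
$c{\left(z \right)} = - 42 z$
$\left(p + 32160\right) + c{\left(-12 \right)} = \left(- \frac{1}{3971} + 32160\right) - -504 = \frac{127707359}{3971} + 504 = \frac{129708743}{3971}$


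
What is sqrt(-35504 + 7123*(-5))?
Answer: I*sqrt(71119) ≈ 266.68*I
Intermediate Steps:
sqrt(-35504 + 7123*(-5)) = sqrt(-35504 - 35615) = sqrt(-71119) = I*sqrt(71119)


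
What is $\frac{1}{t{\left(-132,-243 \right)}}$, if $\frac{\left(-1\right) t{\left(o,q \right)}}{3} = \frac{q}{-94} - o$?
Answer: $- \frac{94}{37953} \approx -0.0024767$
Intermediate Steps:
$t{\left(o,q \right)} = 3 o + \frac{3 q}{94}$ ($t{\left(o,q \right)} = - 3 \left(\frac{q}{-94} - o\right) = - 3 \left(q \left(- \frac{1}{94}\right) - o\right) = - 3 \left(- \frac{q}{94} - o\right) = - 3 \left(- o - \frac{q}{94}\right) = 3 o + \frac{3 q}{94}$)
$\frac{1}{t{\left(-132,-243 \right)}} = \frac{1}{3 \left(-132\right) + \frac{3}{94} \left(-243\right)} = \frac{1}{-396 - \frac{729}{94}} = \frac{1}{- \frac{37953}{94}} = - \frac{94}{37953}$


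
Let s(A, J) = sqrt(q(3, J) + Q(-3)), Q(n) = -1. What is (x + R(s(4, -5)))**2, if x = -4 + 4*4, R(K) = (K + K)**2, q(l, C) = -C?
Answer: 784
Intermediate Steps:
s(A, J) = sqrt(-1 - J) (s(A, J) = sqrt(-J - 1) = sqrt(-1 - J))
R(K) = 4*K**2 (R(K) = (2*K)**2 = 4*K**2)
x = 12 (x = -4 + 16 = 12)
(x + R(s(4, -5)))**2 = (12 + 4*(sqrt(-1 - 1*(-5)))**2)**2 = (12 + 4*(sqrt(-1 + 5))**2)**2 = (12 + 4*(sqrt(4))**2)**2 = (12 + 4*2**2)**2 = (12 + 4*4)**2 = (12 + 16)**2 = 28**2 = 784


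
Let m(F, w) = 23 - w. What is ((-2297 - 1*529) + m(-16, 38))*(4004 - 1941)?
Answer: -5860983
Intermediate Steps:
((-2297 - 1*529) + m(-16, 38))*(4004 - 1941) = ((-2297 - 1*529) + (23 - 1*38))*(4004 - 1941) = ((-2297 - 529) + (23 - 38))*2063 = (-2826 - 15)*2063 = -2841*2063 = -5860983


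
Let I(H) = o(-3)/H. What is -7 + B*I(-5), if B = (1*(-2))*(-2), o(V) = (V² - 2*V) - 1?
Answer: -91/5 ≈ -18.200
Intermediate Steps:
o(V) = -1 + V² - 2*V
B = 4 (B = -2*(-2) = 4)
I(H) = 14/H (I(H) = (-1 + (-3)² - 2*(-3))/H = (-1 + 9 + 6)/H = 14/H)
-7 + B*I(-5) = -7 + 4*(14/(-5)) = -7 + 4*(14*(-⅕)) = -7 + 4*(-14/5) = -7 - 56/5 = -91/5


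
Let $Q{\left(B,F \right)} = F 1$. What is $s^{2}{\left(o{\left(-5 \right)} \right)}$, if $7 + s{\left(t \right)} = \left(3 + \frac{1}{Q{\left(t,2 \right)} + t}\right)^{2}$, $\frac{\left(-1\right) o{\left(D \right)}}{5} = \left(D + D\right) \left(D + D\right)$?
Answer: $\frac{243069706441}{61505984016} \approx 3.952$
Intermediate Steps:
$Q{\left(B,F \right)} = F$
$o{\left(D \right)} = - 20 D^{2}$ ($o{\left(D \right)} = - 5 \left(D + D\right) \left(D + D\right) = - 5 \cdot 2 D 2 D = - 5 \cdot 4 D^{2} = - 20 D^{2}$)
$s{\left(t \right)} = -7 + \left(3 + \frac{1}{2 + t}\right)^{2}$
$s^{2}{\left(o{\left(-5 \right)} \right)} = \left(-7 + \frac{\left(7 + 3 \left(- 20 \left(-5\right)^{2}\right)\right)^{2}}{\left(2 - 20 \left(-5\right)^{2}\right)^{2}}\right)^{2} = \left(-7 + \frac{\left(7 + 3 \left(\left(-20\right) 25\right)\right)^{2}}{\left(2 - 500\right)^{2}}\right)^{2} = \left(-7 + \frac{\left(7 + 3 \left(-500\right)\right)^{2}}{\left(2 - 500\right)^{2}}\right)^{2} = \left(-7 + \frac{\left(7 - 1500\right)^{2}}{248004}\right)^{2} = \left(-7 + \frac{\left(-1493\right)^{2}}{248004}\right)^{2} = \left(-7 + \frac{1}{248004} \cdot 2229049\right)^{2} = \left(-7 + \frac{2229049}{248004}\right)^{2} = \left(\frac{493021}{248004}\right)^{2} = \frac{243069706441}{61505984016}$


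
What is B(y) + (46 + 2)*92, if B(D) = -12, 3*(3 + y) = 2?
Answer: 4404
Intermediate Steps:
y = -7/3 (y = -3 + (⅓)*2 = -3 + ⅔ = -7/3 ≈ -2.3333)
B(y) + (46 + 2)*92 = -12 + (46 + 2)*92 = -12 + 48*92 = -12 + 4416 = 4404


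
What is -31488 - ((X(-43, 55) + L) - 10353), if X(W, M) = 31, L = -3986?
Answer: -17180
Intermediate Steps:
-31488 - ((X(-43, 55) + L) - 10353) = -31488 - ((31 - 3986) - 10353) = -31488 - (-3955 - 10353) = -31488 - 1*(-14308) = -31488 + 14308 = -17180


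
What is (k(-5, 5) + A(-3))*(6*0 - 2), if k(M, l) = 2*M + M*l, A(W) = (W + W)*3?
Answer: 106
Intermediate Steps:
A(W) = 6*W (A(W) = (2*W)*3 = 6*W)
(k(-5, 5) + A(-3))*(6*0 - 2) = (-5*(2 + 5) + 6*(-3))*(6*0 - 2) = (-5*7 - 18)*(0 - 2) = (-35 - 18)*(-2) = -53*(-2) = 106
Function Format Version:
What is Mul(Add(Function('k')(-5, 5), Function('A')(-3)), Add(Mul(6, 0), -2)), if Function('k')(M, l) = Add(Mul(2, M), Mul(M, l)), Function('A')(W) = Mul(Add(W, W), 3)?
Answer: 106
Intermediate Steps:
Function('A')(W) = Mul(6, W) (Function('A')(W) = Mul(Mul(2, W), 3) = Mul(6, W))
Mul(Add(Function('k')(-5, 5), Function('A')(-3)), Add(Mul(6, 0), -2)) = Mul(Add(Mul(-5, Add(2, 5)), Mul(6, -3)), Add(Mul(6, 0), -2)) = Mul(Add(Mul(-5, 7), -18), Add(0, -2)) = Mul(Add(-35, -18), -2) = Mul(-53, -2) = 106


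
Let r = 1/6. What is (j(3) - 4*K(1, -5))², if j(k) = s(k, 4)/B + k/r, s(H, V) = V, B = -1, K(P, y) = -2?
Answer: 484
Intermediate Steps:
r = ⅙ ≈ 0.16667
j(k) = -4 + 6*k (j(k) = 4/(-1) + k/(⅙) = 4*(-1) + k*6 = -4 + 6*k)
(j(3) - 4*K(1, -5))² = ((-4 + 6*3) - 4*(-2))² = ((-4 + 18) + 8)² = (14 + 8)² = 22² = 484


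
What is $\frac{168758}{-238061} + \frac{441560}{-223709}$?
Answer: $- \frac{142870898582}{53256388249} \approx -2.6827$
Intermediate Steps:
$\frac{168758}{-238061} + \frac{441560}{-223709} = 168758 \left(- \frac{1}{238061}\right) + 441560 \left(- \frac{1}{223709}\right) = - \frac{168758}{238061} - \frac{441560}{223709} = - \frac{142870898582}{53256388249}$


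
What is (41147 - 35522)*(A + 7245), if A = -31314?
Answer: -135388125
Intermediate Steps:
(41147 - 35522)*(A + 7245) = (41147 - 35522)*(-31314 + 7245) = 5625*(-24069) = -135388125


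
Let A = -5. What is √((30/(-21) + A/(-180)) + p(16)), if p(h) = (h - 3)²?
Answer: √295645/42 ≈ 12.946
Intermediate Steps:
p(h) = (-3 + h)²
√((30/(-21) + A/(-180)) + p(16)) = √((30/(-21) - 5/(-180)) + (-3 + 16)²) = √((30*(-1/21) - 5*(-1/180)) + 13²) = √((-10/7 + 1/36) + 169) = √(-353/252 + 169) = √(42235/252) = √295645/42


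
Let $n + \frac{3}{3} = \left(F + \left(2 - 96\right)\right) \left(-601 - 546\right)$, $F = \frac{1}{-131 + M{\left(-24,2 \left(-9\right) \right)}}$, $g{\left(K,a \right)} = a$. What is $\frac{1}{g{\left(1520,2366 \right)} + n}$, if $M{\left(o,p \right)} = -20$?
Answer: $\frac{151}{16638780} \approx 9.0752 \cdot 10^{-6}$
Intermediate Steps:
$F = - \frac{1}{151}$ ($F = \frac{1}{-131 - 20} = \frac{1}{-151} = - \frac{1}{151} \approx -0.0066225$)
$n = \frac{16281514}{151}$ ($n = -1 + \left(- \frac{1}{151} + \left(2 - 96\right)\right) \left(-601 - 546\right) = -1 + \left(- \frac{1}{151} + \left(2 - 96\right)\right) \left(-1147\right) = -1 + \left(- \frac{1}{151} - 94\right) \left(-1147\right) = -1 - - \frac{16281665}{151} = -1 + \frac{16281665}{151} = \frac{16281514}{151} \approx 1.0782 \cdot 10^{5}$)
$\frac{1}{g{\left(1520,2366 \right)} + n} = \frac{1}{2366 + \frac{16281514}{151}} = \frac{1}{\frac{16638780}{151}} = \frac{151}{16638780}$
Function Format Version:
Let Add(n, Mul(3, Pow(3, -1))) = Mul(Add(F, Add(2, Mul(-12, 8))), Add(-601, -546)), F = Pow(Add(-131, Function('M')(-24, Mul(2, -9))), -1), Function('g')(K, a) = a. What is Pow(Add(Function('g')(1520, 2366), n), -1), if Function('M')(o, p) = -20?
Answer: Rational(151, 16638780) ≈ 9.0752e-6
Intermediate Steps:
F = Rational(-1, 151) (F = Pow(Add(-131, -20), -1) = Pow(-151, -1) = Rational(-1, 151) ≈ -0.0066225)
n = Rational(16281514, 151) (n = Add(-1, Mul(Add(Rational(-1, 151), Add(2, Mul(-12, 8))), Add(-601, -546))) = Add(-1, Mul(Add(Rational(-1, 151), Add(2, -96)), -1147)) = Add(-1, Mul(Add(Rational(-1, 151), -94), -1147)) = Add(-1, Mul(Rational(-14195, 151), -1147)) = Add(-1, Rational(16281665, 151)) = Rational(16281514, 151) ≈ 1.0782e+5)
Pow(Add(Function('g')(1520, 2366), n), -1) = Pow(Add(2366, Rational(16281514, 151)), -1) = Pow(Rational(16638780, 151), -1) = Rational(151, 16638780)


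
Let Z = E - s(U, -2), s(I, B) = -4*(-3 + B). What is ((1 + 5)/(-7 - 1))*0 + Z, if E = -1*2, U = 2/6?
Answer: -22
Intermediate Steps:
U = ⅓ (U = 2*(⅙) = ⅓ ≈ 0.33333)
s(I, B) = 12 - 4*B
E = -2
Z = -22 (Z = -2 - (12 - 4*(-2)) = -2 - (12 + 8) = -2 - 1*20 = -2 - 20 = -22)
((1 + 5)/(-7 - 1))*0 + Z = ((1 + 5)/(-7 - 1))*0 - 22 = (6/(-8))*0 - 22 = (6*(-⅛))*0 - 22 = -¾*0 - 22 = 0 - 22 = -22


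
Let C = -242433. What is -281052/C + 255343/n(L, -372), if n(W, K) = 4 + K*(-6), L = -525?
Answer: 6948000199/60231132 ≈ 115.36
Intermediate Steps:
n(W, K) = 4 - 6*K
-281052/C + 255343/n(L, -372) = -281052/(-242433) + 255343/(4 - 6*(-372)) = -281052*(-1/242433) + 255343/(4 + 2232) = 31228/26937 + 255343/2236 = 6948000199/60231132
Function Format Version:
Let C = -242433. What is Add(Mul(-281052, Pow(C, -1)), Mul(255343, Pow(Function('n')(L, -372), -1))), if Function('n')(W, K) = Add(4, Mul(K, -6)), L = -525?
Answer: Rational(6948000199, 60231132) ≈ 115.36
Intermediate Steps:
Function('n')(W, K) = Add(4, Mul(-6, K))
Add(Mul(-281052, Pow(C, -1)), Mul(255343, Pow(Function('n')(L, -372), -1))) = Add(Mul(-281052, Pow(-242433, -1)), Mul(255343, Pow(Add(4, Mul(-6, -372)), -1))) = Add(Mul(-281052, Rational(-1, 242433)), Mul(255343, Pow(Add(4, 2232), -1))) = Add(Rational(31228, 26937), Mul(255343, Pow(2236, -1))) = Add(Rational(31228, 26937), Mul(255343, Rational(1, 2236))) = Add(Rational(31228, 26937), Rational(255343, 2236)) = Rational(6948000199, 60231132)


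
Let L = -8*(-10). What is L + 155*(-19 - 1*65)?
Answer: -12940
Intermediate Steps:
L = 80
L + 155*(-19 - 1*65) = 80 + 155*(-19 - 1*65) = 80 + 155*(-19 - 65) = 80 + 155*(-84) = 80 - 13020 = -12940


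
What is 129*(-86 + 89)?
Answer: 387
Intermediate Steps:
129*(-86 + 89) = 129*3 = 387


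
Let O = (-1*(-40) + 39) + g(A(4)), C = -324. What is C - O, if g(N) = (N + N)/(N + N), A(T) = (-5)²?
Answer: -404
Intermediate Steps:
A(T) = 25
g(N) = 1 (g(N) = (2*N)/((2*N)) = (2*N)*(1/(2*N)) = 1)
O = 80 (O = (-1*(-40) + 39) + 1 = (40 + 39) + 1 = 79 + 1 = 80)
C - O = -324 - 1*80 = -324 - 80 = -404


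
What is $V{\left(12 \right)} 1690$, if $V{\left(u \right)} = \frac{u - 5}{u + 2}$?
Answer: $845$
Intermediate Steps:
$V{\left(u \right)} = \frac{-5 + u}{2 + u}$
$V{\left(12 \right)} 1690 = \frac{-5 + 12}{2 + 12} \cdot 1690 = \frac{1}{14} \cdot 7 \cdot 1690 = \frac{1}{2} \cdot 1690 = 845$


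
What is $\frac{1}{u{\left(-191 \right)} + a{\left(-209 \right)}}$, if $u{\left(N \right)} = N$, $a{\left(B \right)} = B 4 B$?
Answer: $\frac{1}{174533} \approx 5.7296 \cdot 10^{-6}$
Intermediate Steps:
$a{\left(B \right)} = 4 B^{2}$ ($a{\left(B \right)} = 4 B B = 4 B^{2}$)
$\frac{1}{u{\left(-191 \right)} + a{\left(-209 \right)}} = \frac{1}{-191 + 4 \left(-209\right)^{2}} = \frac{1}{-191 + 4 \cdot 43681} = \frac{1}{-191 + 174724} = \frac{1}{174533}$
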